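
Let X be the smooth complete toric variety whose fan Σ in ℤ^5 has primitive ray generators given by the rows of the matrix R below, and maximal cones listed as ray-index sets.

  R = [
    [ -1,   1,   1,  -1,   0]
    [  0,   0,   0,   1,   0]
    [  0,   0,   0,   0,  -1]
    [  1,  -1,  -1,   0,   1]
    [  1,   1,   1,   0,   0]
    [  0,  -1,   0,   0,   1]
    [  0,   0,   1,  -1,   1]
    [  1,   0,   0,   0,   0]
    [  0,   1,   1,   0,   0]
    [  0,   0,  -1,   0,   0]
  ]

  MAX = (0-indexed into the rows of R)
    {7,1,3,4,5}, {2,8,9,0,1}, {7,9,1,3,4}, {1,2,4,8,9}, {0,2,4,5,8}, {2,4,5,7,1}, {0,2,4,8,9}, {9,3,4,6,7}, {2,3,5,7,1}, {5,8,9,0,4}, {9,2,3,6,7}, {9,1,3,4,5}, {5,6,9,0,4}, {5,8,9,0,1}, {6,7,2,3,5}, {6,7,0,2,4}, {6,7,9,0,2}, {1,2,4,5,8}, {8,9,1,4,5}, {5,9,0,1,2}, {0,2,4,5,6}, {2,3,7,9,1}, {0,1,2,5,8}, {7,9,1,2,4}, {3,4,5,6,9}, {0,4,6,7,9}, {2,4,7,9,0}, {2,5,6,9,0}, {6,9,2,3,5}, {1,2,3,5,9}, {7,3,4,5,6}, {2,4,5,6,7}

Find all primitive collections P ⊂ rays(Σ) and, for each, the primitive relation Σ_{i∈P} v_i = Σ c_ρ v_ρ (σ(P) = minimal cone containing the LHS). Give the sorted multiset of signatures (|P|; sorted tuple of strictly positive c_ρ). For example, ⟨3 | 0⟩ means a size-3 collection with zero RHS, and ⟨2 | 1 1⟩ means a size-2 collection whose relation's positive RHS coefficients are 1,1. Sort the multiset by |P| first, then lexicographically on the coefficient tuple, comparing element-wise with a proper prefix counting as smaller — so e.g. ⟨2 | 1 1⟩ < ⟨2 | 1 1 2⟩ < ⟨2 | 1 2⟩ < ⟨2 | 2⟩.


Minimal non-faces — 13 found among 10 rays, 32 max cones:

  P={7,8}:  v_{7} + v_{8} = v_{4}  ⟹  sig = ⟨2 | 1⟩
  P={0,3}:  v_{0} + v_{3} = v_{6} + v_{9}  ⟹  sig = ⟨2 | 1 1⟩
  P={1,6}:  v_{1} + v_{6} = v_{5} + v_{8}  ⟹  sig = ⟨2 | 1 1⟩
  P={3,8}:  v_{3} + v_{8} = v_{4} + v_{5} + v_{9}  ⟹  sig = ⟨2 | 1 1 1⟩
  P={6,8}:  v_{6} + v_{8} = v_{0} + v_{4} + v_{5}  ⟹  sig = ⟨2 | 1 1 1⟩
  P={0,1,7}:  v_{0} + v_{1} + v_{7} = v_{8}  ⟹  sig = ⟨3 | 1⟩
  P={0,5,7}:  v_{0} + v_{5} + v_{7} = v_{6}  ⟹  sig = ⟨3 | 1⟩
  P={5,7,9}:  v_{5} + v_{7} + v_{9} = v_{3}  ⟹  sig = ⟨3 | 1⟩
  P={0,1,4}:  v_{0} + v_{1} + v_{4} = 2·v_{8}  ⟹  sig = ⟨3 | 2⟩
  P={2,3,4}:  v_{2} + v_{3} + v_{4} = 2·v_{7}  ⟹  sig = ⟨3 | 2⟩
  P={2,5,8,9}:  v_{2} + v_{5} + v_{8} + v_{9} = 0  ⟹  sig = ⟨4 | 0⟩
  P={2,4,5,9}:  v_{2} + v_{4} + v_{5} + v_{9} = v_{7}  ⟹  sig = ⟨4 | 1⟩
  P={2,4,6,9}:  v_{2} + v_{4} + v_{6} + v_{9} = v_{0} + 2·v_{7}  ⟹  sig = ⟨4 | 1 2⟩

Signatures (|P|; sorted positive RHS coefficients), sorted:
    ⟨2 | 1⟩
    ⟨2 | 1 1⟩
    ⟨2 | 1 1⟩
    ⟨2 | 1 1 1⟩
    ⟨2 | 1 1 1⟩
    ⟨3 | 1⟩
    ⟨3 | 1⟩
    ⟨3 | 1⟩
    ⟨3 | 2⟩
    ⟨3 | 2⟩
    ⟨4 | 0⟩
    ⟨4 | 1⟩
    ⟨4 | 1 2⟩


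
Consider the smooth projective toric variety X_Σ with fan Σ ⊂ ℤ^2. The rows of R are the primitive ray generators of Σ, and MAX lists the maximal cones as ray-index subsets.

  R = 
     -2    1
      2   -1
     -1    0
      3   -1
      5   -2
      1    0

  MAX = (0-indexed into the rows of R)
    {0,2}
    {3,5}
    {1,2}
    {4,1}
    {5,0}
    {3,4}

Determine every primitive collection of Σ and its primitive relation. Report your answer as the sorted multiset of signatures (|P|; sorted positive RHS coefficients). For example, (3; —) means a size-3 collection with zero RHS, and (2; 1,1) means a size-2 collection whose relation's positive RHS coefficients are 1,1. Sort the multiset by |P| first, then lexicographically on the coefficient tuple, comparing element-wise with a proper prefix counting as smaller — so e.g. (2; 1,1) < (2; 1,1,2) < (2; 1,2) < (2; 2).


Σ has 9 primitive collections:

  {0,1}:  v_{0} + v_{1} = 0  ⟹  sig = (2; —)
  {2,5}:  v_{2} + v_{5} = 0  ⟹  sig = (2; —)
  {0,3}:  v_{0} + v_{3} = v_{5}  ⟹  sig = (2; 1)
  {0,4}:  v_{0} + v_{4} = v_{3}  ⟹  sig = (2; 1)
  {1,3}:  v_{1} + v_{3} = v_{4}  ⟹  sig = (2; 1)
  {1,5}:  v_{1} + v_{5} = v_{3}  ⟹  sig = (2; 1)
  {2,3}:  v_{2} + v_{3} = v_{1}  ⟹  sig = (2; 1)
  {2,4}:  v_{2} + v_{4} = 2·v_{1}  ⟹  sig = (2; 2)
  {4,5}:  v_{4} + v_{5} = 2·v_{3}  ⟹  sig = (2; 2)

Hence PRS(X_Σ) =
    (2; —)
    (2; —)
    (2; 1)
    (2; 1)
    (2; 1)
    (2; 1)
    (2; 1)
    (2; 2)
    (2; 2)


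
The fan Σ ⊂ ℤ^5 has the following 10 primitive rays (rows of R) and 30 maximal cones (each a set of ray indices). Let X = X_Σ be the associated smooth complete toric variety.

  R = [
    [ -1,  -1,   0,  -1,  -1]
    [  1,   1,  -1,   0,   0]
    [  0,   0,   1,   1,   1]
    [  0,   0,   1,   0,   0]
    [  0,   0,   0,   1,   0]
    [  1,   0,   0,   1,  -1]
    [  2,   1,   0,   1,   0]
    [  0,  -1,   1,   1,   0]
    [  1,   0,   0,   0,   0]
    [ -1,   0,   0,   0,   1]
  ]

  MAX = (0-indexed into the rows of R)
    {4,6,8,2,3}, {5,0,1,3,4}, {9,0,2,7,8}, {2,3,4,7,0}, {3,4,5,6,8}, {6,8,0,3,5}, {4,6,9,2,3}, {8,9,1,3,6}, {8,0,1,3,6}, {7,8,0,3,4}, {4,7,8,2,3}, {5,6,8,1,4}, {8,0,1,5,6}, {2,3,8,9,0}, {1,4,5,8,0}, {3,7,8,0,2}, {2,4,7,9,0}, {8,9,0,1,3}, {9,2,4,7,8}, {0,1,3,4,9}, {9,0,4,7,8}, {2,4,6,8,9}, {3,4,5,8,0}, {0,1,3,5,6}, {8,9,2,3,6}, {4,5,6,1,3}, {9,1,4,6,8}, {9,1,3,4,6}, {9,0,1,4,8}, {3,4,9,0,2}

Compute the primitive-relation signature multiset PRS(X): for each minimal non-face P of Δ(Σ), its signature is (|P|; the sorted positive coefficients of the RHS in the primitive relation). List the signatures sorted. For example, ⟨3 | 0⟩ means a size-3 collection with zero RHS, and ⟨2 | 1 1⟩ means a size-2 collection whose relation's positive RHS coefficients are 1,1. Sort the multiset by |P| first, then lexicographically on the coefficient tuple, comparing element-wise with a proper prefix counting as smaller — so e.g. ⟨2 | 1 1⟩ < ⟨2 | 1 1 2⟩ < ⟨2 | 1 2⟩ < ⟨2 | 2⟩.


14 collections generate NE(X_Σ); each relation:

  {5,9}:  v_{5} + v_{9} = v_{4}  →  sig = ⟨2 | 1⟩
  {1,2}:  v_{1} + v_{2} = v_{6} + v_{9}  →  sig = ⟨2 | 1 1⟩
  {1,7}:  v_{1} + v_{7} = v_{4} + v_{8}  →  sig = ⟨2 | 1 1⟩
  {2,5}:  v_{2} + v_{5} = v_{3} + 2·v_{4} + v_{8}  →  sig = ⟨2 | 1 1 2⟩
  {5,7}:  v_{5} + v_{7} = v_{0} + v_{3} + 3·v_{4} + 2·v_{8}  →  sig = ⟨2 | 1 1 2 3⟩
  {6,7}:  v_{6} + v_{7} = v_{3} + 2·v_{4} + 2·v_{8}  →  sig = ⟨2 | 1 2 2⟩
  {0,6,9}:  v_{0} + v_{6} + v_{9} = 0  →  sig = ⟨3 | 0⟩
  {0,4,6}:  v_{0} + v_{4} + v_{6} = v_{5}  →  sig = ⟨3 | 1⟩
  {0,2,6}:  v_{0} + v_{2} + v_{6} = v_{3} + v_{4} + v_{8}  →  sig = ⟨3 | 1 1 1⟩
  {3,7,9}:  v_{3} + v_{7} + v_{9} = v_{0} + 2·v_{2}  →  sig = ⟨3 | 1 2⟩
  {0,2,4,8}:  v_{0} + v_{2} + v_{4} + v_{8} = v_{7}  →  sig = ⟨4 | 1⟩
  {1,3,4,8}:  v_{1} + v_{3} + v_{4} + v_{8} = v_{6}  →  sig = ⟨4 | 1⟩
  {3,4,8,9}:  v_{3} + v_{4} + v_{8} + v_{9} = v_{2}  →  sig = ⟨4 | 1⟩
  {1,3,5,8}:  v_{1} + v_{3} + v_{5} + v_{8} = v_{0} + 2·v_{6}  →  sig = ⟨4 | 1 2⟩

so the primitive-relation signature multiset is
    |P|=2: 6 collections, coeffs (1), (1,1), (1,1), (1,1,2), (1,1,2,3), (1,2,2)
    |P|=3: 4 collections, coeffs (), (1), (1,1,1), (1,2)
    |P|=4: 4 collections, coeffs (1), (1), (1), (1,2)


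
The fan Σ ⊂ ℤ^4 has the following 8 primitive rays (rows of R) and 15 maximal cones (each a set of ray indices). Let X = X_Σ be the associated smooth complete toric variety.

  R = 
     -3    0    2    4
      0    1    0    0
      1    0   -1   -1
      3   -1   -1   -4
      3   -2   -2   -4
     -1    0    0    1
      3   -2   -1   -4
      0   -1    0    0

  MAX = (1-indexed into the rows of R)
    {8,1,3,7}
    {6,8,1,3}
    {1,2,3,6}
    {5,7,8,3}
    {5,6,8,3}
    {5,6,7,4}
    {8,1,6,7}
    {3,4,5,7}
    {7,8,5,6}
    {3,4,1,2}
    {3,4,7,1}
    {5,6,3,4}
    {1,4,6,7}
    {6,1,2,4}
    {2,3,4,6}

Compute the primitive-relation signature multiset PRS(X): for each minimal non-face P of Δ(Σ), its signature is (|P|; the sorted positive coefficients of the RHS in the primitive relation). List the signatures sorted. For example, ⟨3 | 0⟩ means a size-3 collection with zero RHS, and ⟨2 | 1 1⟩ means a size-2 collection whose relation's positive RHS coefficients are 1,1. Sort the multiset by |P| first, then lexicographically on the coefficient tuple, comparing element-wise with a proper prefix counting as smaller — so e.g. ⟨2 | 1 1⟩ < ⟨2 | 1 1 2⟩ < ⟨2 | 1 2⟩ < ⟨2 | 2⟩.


The 7 primitive collections of Σ (r=8, n=4):

  {2,8}:  v_{2} + v_{8} = 0  ⇒ sig = ⟨2 | 0⟩
  {2,7}:  v_{2} + v_{7} = v_{4}  ⇒ sig = ⟨2 | 1⟩
  {4,8}:  v_{4} + v_{8} = v_{7}  ⇒ sig = ⟨2 | 1⟩
  {2,5}:  v_{2} + v_{5} = v_{3} + v_{4} + v_{6}  ⇒ sig = ⟨2 | 1 1 1⟩
  {1,5}:  v_{1} + v_{5} = 2·v_{8}  ⇒ sig = ⟨2 | 2⟩
  {3,6,7}:  v_{3} + v_{6} + v_{7} = v_{5}  ⇒ sig = ⟨3 | 1⟩
  {1,3,4,6}:  v_{1} + v_{3} + v_{4} + v_{6} = v_{8}  ⇒ sig = ⟨4 | 1⟩

so the primitive-relation signature multiset is
{ ⟨2 | 0⟩,  ⟨2 | 1⟩ ×2,  ⟨2 | 1 1 1⟩,  ⟨2 | 2⟩,  ⟨3 | 1⟩,  ⟨4 | 1⟩ }


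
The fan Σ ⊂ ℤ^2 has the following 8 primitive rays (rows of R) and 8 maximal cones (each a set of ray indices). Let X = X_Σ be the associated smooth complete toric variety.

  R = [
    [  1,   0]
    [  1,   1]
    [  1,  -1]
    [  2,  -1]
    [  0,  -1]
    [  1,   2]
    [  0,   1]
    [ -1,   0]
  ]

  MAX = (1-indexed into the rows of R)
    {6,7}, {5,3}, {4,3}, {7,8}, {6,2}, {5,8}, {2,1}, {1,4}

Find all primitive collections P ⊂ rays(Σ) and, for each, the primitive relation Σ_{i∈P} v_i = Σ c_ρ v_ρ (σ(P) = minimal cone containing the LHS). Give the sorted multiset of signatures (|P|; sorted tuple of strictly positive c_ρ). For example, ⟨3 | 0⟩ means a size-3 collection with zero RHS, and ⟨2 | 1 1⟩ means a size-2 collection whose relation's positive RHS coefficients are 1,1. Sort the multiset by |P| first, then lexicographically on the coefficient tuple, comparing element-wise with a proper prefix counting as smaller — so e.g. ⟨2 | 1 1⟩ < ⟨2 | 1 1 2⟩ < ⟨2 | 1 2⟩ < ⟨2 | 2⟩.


20 collections generate NE(X_Σ); each relation:

  P = {1,8}:  v_{1} + v_{8} = 0 — sig = ⟨2 | 0⟩
  P = {5,7}:  v_{5} + v_{7} = 0 — sig = ⟨2 | 0⟩
  P = {1,3}:  v_{1} + v_{3} = v_{4} — sig = ⟨2 | 1⟩
  P = {1,5}:  v_{1} + v_{5} = v_{3} — sig = ⟨2 | 1⟩
  P = {1,7}:  v_{1} + v_{7} = v_{2} — sig = ⟨2 | 1⟩
  P = {2,5}:  v_{2} + v_{5} = v_{1} — sig = ⟨2 | 1⟩
  P = {2,7}:  v_{2} + v_{7} = v_{6} — sig = ⟨2 | 1⟩
  P = {2,8}:  v_{2} + v_{8} = v_{7} — sig = ⟨2 | 1⟩
  P = {3,7}:  v_{3} + v_{7} = v_{1} — sig = ⟨2 | 1⟩
  P = {3,8}:  v_{3} + v_{8} = v_{5} — sig = ⟨2 | 1⟩
  P = {4,8}:  v_{4} + v_{8} = v_{3} — sig = ⟨2 | 1⟩
  P = {5,6}:  v_{5} + v_{6} = v_{2} — sig = ⟨2 | 1⟩
  P = {3,6}:  v_{3} + v_{6} = v_{1} + v_{2} — sig = ⟨2 | 1 1⟩
  P = {4,6}:  v_{4} + v_{6} = 2·v_{1} + v_{2} — sig = ⟨2 | 1 2⟩
  P = {1,6}:  v_{1} + v_{6} = 2·v_{2} — sig = ⟨2 | 2⟩
  P = {2,3}:  v_{2} + v_{3} = 2·v_{1} — sig = ⟨2 | 2⟩
  P = {4,5}:  v_{4} + v_{5} = 2·v_{3} — sig = ⟨2 | 2⟩
  P = {4,7}:  v_{4} + v_{7} = 2·v_{1} — sig = ⟨2 | 2⟩
  P = {6,8}:  v_{6} + v_{8} = 2·v_{7} — sig = ⟨2 | 2⟩
  P = {2,4}:  v_{2} + v_{4} = 3·v_{1} — sig = ⟨2 | 3⟩

so the primitive-relation signature multiset is
[⟨2 | 0⟩, ⟨2 | 0⟩, ⟨2 | 1⟩, ⟨2 | 1⟩, ⟨2 | 1⟩, ⟨2 | 1⟩, ⟨2 | 1⟩, ⟨2 | 1⟩, ⟨2 | 1⟩, ⟨2 | 1⟩, ⟨2 | 1⟩, ⟨2 | 1⟩, ⟨2 | 1 1⟩, ⟨2 | 1 2⟩, ⟨2 | 2⟩, ⟨2 | 2⟩, ⟨2 | 2⟩, ⟨2 | 2⟩, ⟨2 | 2⟩, ⟨2 | 3⟩]


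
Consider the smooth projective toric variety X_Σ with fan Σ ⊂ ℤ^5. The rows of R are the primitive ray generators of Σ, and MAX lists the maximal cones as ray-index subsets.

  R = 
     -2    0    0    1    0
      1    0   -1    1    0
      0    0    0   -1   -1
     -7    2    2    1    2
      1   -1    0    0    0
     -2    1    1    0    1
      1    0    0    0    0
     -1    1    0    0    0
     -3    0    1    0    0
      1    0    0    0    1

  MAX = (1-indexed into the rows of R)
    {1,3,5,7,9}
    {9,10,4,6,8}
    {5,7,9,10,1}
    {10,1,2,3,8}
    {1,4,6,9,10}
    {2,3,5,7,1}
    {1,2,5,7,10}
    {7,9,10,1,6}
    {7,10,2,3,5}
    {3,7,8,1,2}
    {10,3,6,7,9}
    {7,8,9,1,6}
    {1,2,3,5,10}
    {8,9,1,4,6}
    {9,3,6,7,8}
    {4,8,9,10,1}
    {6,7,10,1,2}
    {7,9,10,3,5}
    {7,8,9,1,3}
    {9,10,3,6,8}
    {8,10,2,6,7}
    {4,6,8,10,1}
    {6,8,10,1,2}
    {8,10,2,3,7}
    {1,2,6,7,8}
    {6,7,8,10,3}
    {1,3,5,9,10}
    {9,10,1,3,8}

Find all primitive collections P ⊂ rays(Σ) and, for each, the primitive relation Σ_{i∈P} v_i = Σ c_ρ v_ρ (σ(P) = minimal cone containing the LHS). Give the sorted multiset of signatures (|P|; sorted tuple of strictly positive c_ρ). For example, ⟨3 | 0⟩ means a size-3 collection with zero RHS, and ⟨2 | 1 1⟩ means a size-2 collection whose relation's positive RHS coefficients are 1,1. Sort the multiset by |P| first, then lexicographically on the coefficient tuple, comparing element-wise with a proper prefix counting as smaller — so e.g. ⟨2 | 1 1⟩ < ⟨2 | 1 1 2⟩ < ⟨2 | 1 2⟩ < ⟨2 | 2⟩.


Minimal non-faces — 13 found among 10 rays, 28 max cones:

  P={5,8}:  v_{5} + v_{8} = 0  →  sig = ⟨2 | 0⟩
  P={2,9}:  v_{2} + v_{9} = v_{1}  →  sig = ⟨2 | 1⟩
  P={5,6}:  v_{5} + v_{6} = v_{7} + v_{9} + v_{10}  →  sig = ⟨2 | 1 1 1⟩
  P={4,5}:  v_{4} + v_{5} = v_{1} + v_{6} + v_{9} + v_{10}  →  sig = ⟨2 | 1 1 1 1⟩
  P={2,4}:  v_{2} + v_{4} = 2·v_{1} + v_{6} + v_{8} + v_{10}  →  sig = ⟨2 | 1 1 1 2⟩
  P={4,7}:  v_{4} + v_{7} = v_{1} + 2·v_{6}  →  sig = ⟨2 | 1 2⟩
  P={3,4}:  v_{3} + v_{4} = 2·v_{8} + 2·v_{9} + v_{10}  →  sig = ⟨2 | 1 2 2⟩
  P={2,3,6}:  v_{2} + v_{3} + v_{6} = v_{8}  →  sig = ⟨3 | 1⟩
  P={1,3,6}:  v_{1} + v_{3} + v_{6} = v_{8} + v_{9}  →  sig = ⟨3 | 1 1⟩
  P={1,3,7,10}:  v_{1} + v_{3} + v_{7} + v_{10} = 0  →  sig = ⟨4 | 0⟩
  P={7,8,9,10}:  v_{7} + v_{8} + v_{9} + v_{10} = v_{6}  →  sig = ⟨4 | 1⟩
  P={1,7,8,10}:  v_{1} + v_{7} + v_{8} + v_{10} = v_{2} + v_{6}  →  sig = ⟨4 | 1 1⟩
  P={1,6,8,9,10}:  v_{1} + v_{6} + v_{8} + v_{9} + v_{10} = v_{4}  →  sig = ⟨5 | 1⟩

Hence PRS(X_Σ) =
[⟨2 | 0⟩, ⟨2 | 1⟩, ⟨2 | 1 1 1⟩, ⟨2 | 1 1 1 1⟩, ⟨2 | 1 1 1 2⟩, ⟨2 | 1 2⟩, ⟨2 | 1 2 2⟩, ⟨3 | 1⟩, ⟨3 | 1 1⟩, ⟨4 | 0⟩, ⟨4 | 1⟩, ⟨4 | 1 1⟩, ⟨5 | 1⟩]


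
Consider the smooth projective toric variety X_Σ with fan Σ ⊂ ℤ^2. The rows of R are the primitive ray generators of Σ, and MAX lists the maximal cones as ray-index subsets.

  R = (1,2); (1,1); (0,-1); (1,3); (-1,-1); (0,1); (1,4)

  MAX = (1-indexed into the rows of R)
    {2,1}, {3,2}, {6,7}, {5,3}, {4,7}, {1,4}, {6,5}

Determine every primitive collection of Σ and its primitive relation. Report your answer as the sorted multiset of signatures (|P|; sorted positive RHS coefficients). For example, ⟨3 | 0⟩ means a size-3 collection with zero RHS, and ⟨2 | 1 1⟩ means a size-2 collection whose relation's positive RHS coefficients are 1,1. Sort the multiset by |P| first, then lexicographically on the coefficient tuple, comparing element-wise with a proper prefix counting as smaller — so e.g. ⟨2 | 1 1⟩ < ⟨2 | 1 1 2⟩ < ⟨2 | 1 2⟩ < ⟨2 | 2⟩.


Δ(Σ) — 7 vertices, 14 min non-faces:

  {2,5}:  v_{2} + v_{5} = 0  →  sig = ⟨2 | 0⟩
  {3,6}:  v_{3} + v_{6} = 0  →  sig = ⟨2 | 0⟩
  {1,3}:  v_{1} + v_{3} = v_{2}  →  sig = ⟨2 | 1⟩
  {1,5}:  v_{1} + v_{5} = v_{6}  →  sig = ⟨2 | 1⟩
  {1,6}:  v_{1} + v_{6} = v_{4}  →  sig = ⟨2 | 1⟩
  {2,6}:  v_{2} + v_{6} = v_{1}  →  sig = ⟨2 | 1⟩
  {3,4}:  v_{3} + v_{4} = v_{1}  →  sig = ⟨2 | 1⟩
  {3,7}:  v_{3} + v_{7} = v_{4}  →  sig = ⟨2 | 1⟩
  {4,6}:  v_{4} + v_{6} = v_{7}  →  sig = ⟨2 | 1⟩
  {2,7}:  v_{2} + v_{7} = v_{1} + v_{4}  →  sig = ⟨2 | 1 1⟩
  {1,7}:  v_{1} + v_{7} = 2·v_{4}  →  sig = ⟨2 | 2⟩
  {2,4}:  v_{2} + v_{4} = 2·v_{1}  →  sig = ⟨2 | 2⟩
  {4,5}:  v_{4} + v_{5} = 2·v_{6}  →  sig = ⟨2 | 2⟩
  {5,7}:  v_{5} + v_{7} = 3·v_{6}  →  sig = ⟨2 | 3⟩

Hence PRS(X_Σ) =
    |P|=2: 14 collections, coeffs (), (), (1), (1), (1), (1), (1), (1), (1), (1,1), (2), (2), (2), (3)


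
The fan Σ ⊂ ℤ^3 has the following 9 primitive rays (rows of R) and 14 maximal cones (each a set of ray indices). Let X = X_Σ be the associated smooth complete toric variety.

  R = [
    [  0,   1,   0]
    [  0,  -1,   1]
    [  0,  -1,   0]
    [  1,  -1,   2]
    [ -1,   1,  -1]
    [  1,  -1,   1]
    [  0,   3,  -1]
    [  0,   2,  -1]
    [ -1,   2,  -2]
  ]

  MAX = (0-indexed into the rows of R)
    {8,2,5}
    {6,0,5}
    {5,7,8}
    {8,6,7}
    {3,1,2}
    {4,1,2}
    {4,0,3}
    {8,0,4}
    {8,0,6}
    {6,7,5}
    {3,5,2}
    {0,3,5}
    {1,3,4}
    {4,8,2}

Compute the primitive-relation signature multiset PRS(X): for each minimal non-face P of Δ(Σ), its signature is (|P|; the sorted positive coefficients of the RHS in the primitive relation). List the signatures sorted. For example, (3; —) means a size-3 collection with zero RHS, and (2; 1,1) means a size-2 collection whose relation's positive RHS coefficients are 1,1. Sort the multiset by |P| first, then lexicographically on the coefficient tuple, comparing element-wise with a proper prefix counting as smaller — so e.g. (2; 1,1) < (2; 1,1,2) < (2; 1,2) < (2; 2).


|primitive collections| = 18. Relations:

  P = {0,2}:  v_{0} + v_{2} = 0  ⟹  sig = (2; —)
  P = {4,5}:  v_{4} + v_{5} = 0  ⟹  sig = (2; —)
  P = {0,7}:  v_{0} + v_{7} = v_{6}  ⟹  sig = (2; 1)
  P = {1,7}:  v_{1} + v_{7} = v_{0}  ⟹  sig = (2; 1)
  P = {1,8}:  v_{1} + v_{8} = v_{4}  ⟹  sig = (2; 1)
  P = {2,6}:  v_{2} + v_{6} = v_{7}  ⟹  sig = (2; 1)
  P = {3,8}:  v_{3} + v_{8} = v_{0}  ⟹  sig = (2; 1)
  P = {0,1}:  v_{0} + v_{1} = v_{3} + v_{4}  ⟹  sig = (2; 1,1)
  P = {1,5}:  v_{1} + v_{5} = v_{2} + v_{3}  ⟹  sig = (2; 1,1)
  P = {2,7}:  v_{2} + v_{7} = v_{5} + v_{8}  ⟹  sig = (2; 1,1)
  P = {4,7}:  v_{4} + v_{7} = v_{0} + v_{8}  ⟹  sig = (2; 1,1)
  P = {3,7}:  v_{3} + v_{7} = 2·v_{0} + v_{5}  ⟹  sig = (2; 1,2)
  P = {4,6}:  v_{4} + v_{6} = 2·v_{0} + v_{8}  ⟹  sig = (2; 1,2)
  P = {3,6}:  v_{3} + v_{6} = 3·v_{0} + v_{5}  ⟹  sig = (2; 1,3)
  P = {1,6}:  v_{1} + v_{6} = 2·v_{0}  ⟹  sig = (2; 2)
  P = {0,5,8}:  v_{0} + v_{5} + v_{8} = v_{7}  ⟹  sig = (3; 1)
  P = {2,3,4}:  v_{2} + v_{3} + v_{4} = v_{1}  ⟹  sig = (3; 1)
  P = {5,6,8}:  v_{5} + v_{6} + v_{8} = 2·v_{7}  ⟹  sig = (3; 2)

Hence PRS(X_Σ) =
[(2; —), (2; —), (2; 1), (2; 1), (2; 1), (2; 1), (2; 1), (2; 1,1), (2; 1,1), (2; 1,1), (2; 1,1), (2; 1,2), (2; 1,2), (2; 1,3), (2; 2), (3; 1), (3; 1), (3; 2)]


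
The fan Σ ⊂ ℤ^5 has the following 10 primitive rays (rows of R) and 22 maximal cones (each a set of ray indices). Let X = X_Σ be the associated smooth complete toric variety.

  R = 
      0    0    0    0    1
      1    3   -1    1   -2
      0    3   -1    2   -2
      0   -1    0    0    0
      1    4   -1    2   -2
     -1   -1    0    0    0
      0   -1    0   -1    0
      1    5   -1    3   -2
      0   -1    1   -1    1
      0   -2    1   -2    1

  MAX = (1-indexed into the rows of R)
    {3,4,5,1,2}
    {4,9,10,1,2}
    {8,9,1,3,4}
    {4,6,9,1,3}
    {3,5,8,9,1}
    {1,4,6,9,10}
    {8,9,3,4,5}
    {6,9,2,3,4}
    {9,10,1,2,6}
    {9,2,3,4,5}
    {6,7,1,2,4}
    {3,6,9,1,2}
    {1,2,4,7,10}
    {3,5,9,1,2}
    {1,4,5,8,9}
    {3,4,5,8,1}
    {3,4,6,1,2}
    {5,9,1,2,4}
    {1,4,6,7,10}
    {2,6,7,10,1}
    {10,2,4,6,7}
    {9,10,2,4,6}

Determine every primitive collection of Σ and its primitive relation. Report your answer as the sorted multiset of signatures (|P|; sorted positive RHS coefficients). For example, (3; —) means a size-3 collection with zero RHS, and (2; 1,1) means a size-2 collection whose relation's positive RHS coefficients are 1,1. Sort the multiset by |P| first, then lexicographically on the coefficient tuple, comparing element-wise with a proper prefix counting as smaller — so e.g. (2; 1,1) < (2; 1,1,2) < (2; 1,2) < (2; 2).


14 minimal non-faces of Δ(Σ) (on 10 rays):

  P = {5,6}:  v_{5} + v_{6} = v_{3}  ⇒ sig = (2; 1)
  P = {5,7}:  v_{5} + v_{7} = v_{2}  ⇒ sig = (2; 1)
  P = {7,8}:  v_{7} + v_{8} = v_{5}  ⇒ sig = (2; 1)
  P = {7,9}:  v_{7} + v_{9} = v_{10}  ⇒ sig = (2; 1)
  P = {3,7}:  v_{3} + v_{7} = v_{2} + v_{6}  ⇒ sig = (2; 1,1)
  P = {5,10}:  v_{5} + v_{10} = v_{2} + v_{9}  ⇒ sig = (2; 1,1)
  P = {8,10}:  v_{8} + v_{10} = v_{5} + v_{9}  ⇒ sig = (2; 1,1)
  P = {3,10}:  v_{3} + v_{10} = v_{2} + v_{6} + v_{9}  ⇒ sig = (2; 1,1,1)
  P = {6,8}:  v_{6} + v_{8} = v_{1} + 2·v_{3} + v_{4} + v_{9}  ⇒ sig = (2; 1,1,1,2)
  P = {2,8}:  v_{2} + v_{8} = 2·v_{5}  ⇒ sig = (2; 2)
  P = {1,2,4,6,9}:  v_{1} + v_{2} + v_{4} + v_{6} + v_{9} = 0  ⇒ sig = (5; —)
  P = {1,2,3,4,9}:  v_{1} + v_{2} + v_{3} + v_{4} + v_{9} = v_{5}  ⇒ sig = (5; 1)
  P = {1,2,4,6,10}:  v_{1} + v_{2} + v_{4} + v_{6} + v_{10} = v_{7}  ⇒ sig = (5; 1)
  P = {1,3,4,5,9}:  v_{1} + v_{3} + v_{4} + v_{5} + v_{9} = v_{8}  ⇒ sig = (5; 1)

Signatures (|P|; sorted positive RHS coefficients), sorted:
{ (2; 1) ×4,  (2; 1,1) ×3,  (2; 1,1,1),  (2; 1,1,1,2),  (2; 2),  (5; —),  (5; 1) ×3 }


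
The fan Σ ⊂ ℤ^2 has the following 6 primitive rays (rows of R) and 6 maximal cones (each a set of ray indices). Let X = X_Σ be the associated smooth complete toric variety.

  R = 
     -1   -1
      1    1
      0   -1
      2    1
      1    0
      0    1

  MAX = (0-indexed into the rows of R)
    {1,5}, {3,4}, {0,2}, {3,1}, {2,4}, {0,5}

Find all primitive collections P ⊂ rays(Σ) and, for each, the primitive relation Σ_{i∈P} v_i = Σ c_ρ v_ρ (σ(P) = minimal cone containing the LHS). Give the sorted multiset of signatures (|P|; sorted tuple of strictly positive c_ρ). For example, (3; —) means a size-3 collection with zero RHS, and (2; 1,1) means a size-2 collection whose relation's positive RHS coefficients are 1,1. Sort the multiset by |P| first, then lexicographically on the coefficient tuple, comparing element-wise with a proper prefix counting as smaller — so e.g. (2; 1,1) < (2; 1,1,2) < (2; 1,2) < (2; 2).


Σ has 9 primitive collections:

  • {0,1}:  v_{0} + v_{1} = 0  so sig = (2; —)
  • {2,5}:  v_{2} + v_{5} = 0  so sig = (2; —)
  • {0,3}:  v_{0} + v_{3} = v_{4}  so sig = (2; 1)
  • {0,4}:  v_{0} + v_{4} = v_{2}  so sig = (2; 1)
  • {1,2}:  v_{1} + v_{2} = v_{4}  so sig = (2; 1)
  • {1,4}:  v_{1} + v_{4} = v_{3}  so sig = (2; 1)
  • {4,5}:  v_{4} + v_{5} = v_{1}  so sig = (2; 1)
  • {2,3}:  v_{2} + v_{3} = 2·v_{4}  so sig = (2; 2)
  • {3,5}:  v_{3} + v_{5} = 2·v_{1}  so sig = (2; 2)

Signatures (|P|; sorted positive RHS coefficients), sorted:
{ (2; —) ×2,  (2; 1) ×5,  (2; 2) ×2 }


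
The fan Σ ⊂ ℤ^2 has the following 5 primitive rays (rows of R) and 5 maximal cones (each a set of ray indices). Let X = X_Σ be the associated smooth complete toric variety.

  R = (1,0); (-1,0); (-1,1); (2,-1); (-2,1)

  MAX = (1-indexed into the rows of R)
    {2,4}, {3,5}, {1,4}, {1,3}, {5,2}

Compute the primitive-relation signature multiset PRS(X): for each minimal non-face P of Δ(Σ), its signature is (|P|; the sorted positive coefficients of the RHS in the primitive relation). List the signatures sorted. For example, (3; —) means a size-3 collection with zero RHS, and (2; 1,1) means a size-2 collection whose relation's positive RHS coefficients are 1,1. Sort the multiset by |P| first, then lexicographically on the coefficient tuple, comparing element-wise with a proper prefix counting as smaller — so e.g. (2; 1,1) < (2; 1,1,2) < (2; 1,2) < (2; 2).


|primitive collections| = 5. Relations:

  • {1,2}:  v_{1} + v_{2} = 0 — sig = (2; —)
  • {4,5}:  v_{4} + v_{5} = 0 — sig = (2; —)
  • {1,5}:  v_{1} + v_{5} = v_{3} — sig = (2; 1)
  • {2,3}:  v_{2} + v_{3} = v_{5} — sig = (2; 1)
  • {3,4}:  v_{3} + v_{4} = v_{1} — sig = (2; 1)

Signatures (|P|; sorted positive RHS coefficients), sorted:
[(2; —), (2; —), (2; 1), (2; 1), (2; 1)]


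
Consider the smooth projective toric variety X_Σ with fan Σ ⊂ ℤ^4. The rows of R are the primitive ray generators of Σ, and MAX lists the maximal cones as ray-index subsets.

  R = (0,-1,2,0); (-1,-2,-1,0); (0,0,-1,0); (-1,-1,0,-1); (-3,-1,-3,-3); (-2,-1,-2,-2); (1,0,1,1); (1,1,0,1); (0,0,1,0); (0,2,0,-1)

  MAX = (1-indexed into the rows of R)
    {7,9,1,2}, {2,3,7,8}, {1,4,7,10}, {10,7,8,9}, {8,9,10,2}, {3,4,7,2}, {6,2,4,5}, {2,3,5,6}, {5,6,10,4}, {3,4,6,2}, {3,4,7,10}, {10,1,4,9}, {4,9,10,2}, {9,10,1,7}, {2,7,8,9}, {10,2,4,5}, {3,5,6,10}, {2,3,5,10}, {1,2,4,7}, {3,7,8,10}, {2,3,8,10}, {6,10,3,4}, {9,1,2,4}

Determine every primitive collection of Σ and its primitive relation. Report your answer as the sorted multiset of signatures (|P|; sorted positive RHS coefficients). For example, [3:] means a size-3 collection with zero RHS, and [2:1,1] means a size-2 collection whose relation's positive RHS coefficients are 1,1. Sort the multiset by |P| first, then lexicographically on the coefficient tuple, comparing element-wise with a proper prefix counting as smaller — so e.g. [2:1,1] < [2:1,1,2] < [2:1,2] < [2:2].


Minimal non-faces — 18 found among 10 rays, 23 max cones:

  P = {3,9}:  v_{3} + v_{9} = 0  so sig = [2:]
  P = {4,8}:  v_{4} + v_{8} = 0  so sig = [2:]
  P = {5,7}:  v_{5} + v_{7} = v_{6}  so sig = [2:1]
  P = {1,3}:  v_{1} + v_{3} = v_{4} + v_{7}  so sig = [2:1,1]
  P = {1,8}:  v_{1} + v_{8} = v_{7} + v_{9}  so sig = [2:1,1]
  P = {6,7}:  v_{6} + v_{7} = v_{3} + v_{4}  so sig = [2:1,1]
  P = {6,8}:  v_{6} + v_{8} = v_{2} + v_{3} + v_{10}  so sig = [2:1,1,1]
  P = {6,9}:  v_{6} + v_{9} = v_{2} + v_{4} + v_{10}  so sig = [2:1,1,1]
  P = {1,5}:  v_{1} + v_{5} = v_{2} + 2·v_{4} + v_{10}  so sig = [2:1,1,2]
  P = {5,8}:  v_{5} + v_{8} = 2·v_{2} + v_{3} + 2·v_{10}  so sig = [2:1,2,2]
  P = {5,9}:  v_{5} + v_{9} = 2·v_{2} + v_{4} + 2·v_{10}  so sig = [2:1,2,2]
  P = {1,6}:  v_{1} + v_{6} = 2·v_{4}  so sig = [2:2]
  P = {2,7,10}:  v_{2} + v_{7} + v_{10} = 0  so sig = [3:]
  P = {2,6,10}:  v_{2} + v_{6} + v_{10} = v_{5}  so sig = [3:1]
  P = {4,7,9}:  v_{4} + v_{7} + v_{9} = v_{1}  so sig = [3:1]
  P = {1,2,10}:  v_{1} + v_{2} + v_{10} = v_{4} + v_{9}  so sig = [3:1,1]
  P = {3,4,5}:  v_{3} + v_{4} + v_{5} = 2·v_{6}  so sig = [3:2]
  P = {2,3,4,10}:  v_{2} + v_{3} + v_{4} + v_{10} = v_{6}  so sig = [4:1]

Sorted signature multiset PRS(X):
    [2:]
    [2:]
    [2:1]
    [2:1,1]
    [2:1,1]
    [2:1,1]
    [2:1,1,1]
    [2:1,1,1]
    [2:1,1,2]
    [2:1,2,2]
    [2:1,2,2]
    [2:2]
    [3:]
    [3:1]
    [3:1]
    [3:1,1]
    [3:2]
    [4:1]


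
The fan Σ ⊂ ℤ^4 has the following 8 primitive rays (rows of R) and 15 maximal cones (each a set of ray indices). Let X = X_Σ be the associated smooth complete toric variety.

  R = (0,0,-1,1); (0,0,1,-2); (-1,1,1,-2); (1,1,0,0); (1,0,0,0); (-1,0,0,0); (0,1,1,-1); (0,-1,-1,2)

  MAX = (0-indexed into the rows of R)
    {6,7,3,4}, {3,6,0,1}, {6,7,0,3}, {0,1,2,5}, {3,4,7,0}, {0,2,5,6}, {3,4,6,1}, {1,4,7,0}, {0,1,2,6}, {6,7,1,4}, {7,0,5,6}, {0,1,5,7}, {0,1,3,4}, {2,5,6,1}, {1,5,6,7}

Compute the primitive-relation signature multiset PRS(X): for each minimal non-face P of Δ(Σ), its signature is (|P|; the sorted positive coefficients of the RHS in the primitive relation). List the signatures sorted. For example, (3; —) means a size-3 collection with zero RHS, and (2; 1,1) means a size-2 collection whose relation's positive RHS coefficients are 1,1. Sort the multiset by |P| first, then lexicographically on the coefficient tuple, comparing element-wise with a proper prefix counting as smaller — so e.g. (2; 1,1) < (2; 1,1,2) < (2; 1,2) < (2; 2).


Σ has 9 primitive collections:

  {4,5}:  v_{4} + v_{5} = 0  ⇒ sig = (2; —)
  {2,7}:  v_{2} + v_{7} = v_{5}  ⇒ sig = (2; 1)
  {3,5}:  v_{3} + v_{5} = v_{0} + v_{6}  ⇒ sig = (2; 1,1)
  {2,4}:  v_{2} + v_{4} = v_{0} + v_{1} + v_{6}  ⇒ sig = (2; 1,1,1)
  {2,3}:  v_{2} + v_{3} = 2·v_{0} + v_{1} + 2·v_{6}  ⇒ sig = (2; 1,2,2)
  {0,4,6}:  v_{0} + v_{4} + v_{6} = v_{3}  ⇒ sig = (3; 1)
  {1,3,7}:  v_{1} + v_{3} + v_{7} = v_{4}  ⇒ sig = (3; 1)
  {0,1,6,7}:  v_{0} + v_{1} + v_{6} + v_{7} = 0  ⇒ sig = (4; —)
  {0,1,5,6}:  v_{0} + v_{1} + v_{5} + v_{6} = v_{2}  ⇒ sig = (4; 1)

Signatures (|P|; sorted positive RHS coefficients), sorted:
[(2; —), (2; 1), (2; 1,1), (2; 1,1,1), (2; 1,2,2), (3; 1), (3; 1), (4; —), (4; 1)]


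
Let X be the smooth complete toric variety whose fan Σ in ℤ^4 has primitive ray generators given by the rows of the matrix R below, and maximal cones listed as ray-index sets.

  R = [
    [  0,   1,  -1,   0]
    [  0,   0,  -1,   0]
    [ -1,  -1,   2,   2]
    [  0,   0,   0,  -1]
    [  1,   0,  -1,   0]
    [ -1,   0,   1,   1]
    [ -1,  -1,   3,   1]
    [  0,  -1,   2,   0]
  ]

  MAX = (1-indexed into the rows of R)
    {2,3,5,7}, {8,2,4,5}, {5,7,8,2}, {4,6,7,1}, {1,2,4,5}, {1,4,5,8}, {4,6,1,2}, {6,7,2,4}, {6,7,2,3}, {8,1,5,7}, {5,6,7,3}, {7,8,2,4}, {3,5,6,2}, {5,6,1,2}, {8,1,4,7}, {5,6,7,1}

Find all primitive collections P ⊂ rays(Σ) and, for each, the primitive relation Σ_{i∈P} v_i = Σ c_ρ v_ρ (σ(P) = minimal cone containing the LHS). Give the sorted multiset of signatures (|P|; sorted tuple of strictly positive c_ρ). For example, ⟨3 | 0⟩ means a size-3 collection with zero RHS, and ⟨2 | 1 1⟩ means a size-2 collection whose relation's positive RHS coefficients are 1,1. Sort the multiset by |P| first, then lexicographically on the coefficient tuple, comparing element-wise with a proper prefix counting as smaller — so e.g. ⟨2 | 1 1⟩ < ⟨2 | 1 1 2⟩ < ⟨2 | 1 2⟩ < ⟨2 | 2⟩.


9 collections generate NE(X_Σ); each relation:

  {6,8}:  v_{6} + v_{8} = v_{7}  →  sig = ⟨2 | 1⟩
  {3,4}:  v_{3} + v_{4} = v_{2} + v_{7}  →  sig = ⟨2 | 1 1⟩
  {3,8}:  v_{3} + v_{8} = v_{2} + v_{5} + 2·v_{7}  →  sig = ⟨2 | 1 1 2⟩
  {1,3}:  v_{1} + v_{3} = v_{5} + 2·v_{6}  →  sig = ⟨2 | 1 2⟩
  {1,2,8}:  v_{1} + v_{2} + v_{8} = 0  →  sig = ⟨3 | 0⟩
  {4,5,6}:  v_{4} + v_{5} + v_{6} = 0  →  sig = ⟨3 | 0⟩
  {1,2,7}:  v_{1} + v_{2} + v_{7} = v_{6}  →  sig = ⟨3 | 1⟩
  {4,5,7}:  v_{4} + v_{5} + v_{7} = v_{8}  →  sig = ⟨3 | 1⟩
  {2,5,6,7}:  v_{2} + v_{5} + v_{6} + v_{7} = v_{3}  →  sig = ⟨4 | 1⟩

Signatures (|P|; sorted positive RHS coefficients), sorted:
    ⟨2 | 1⟩
    ⟨2 | 1 1⟩
    ⟨2 | 1 1 2⟩
    ⟨2 | 1 2⟩
    ⟨3 | 0⟩
    ⟨3 | 0⟩
    ⟨3 | 1⟩
    ⟨3 | 1⟩
    ⟨4 | 1⟩


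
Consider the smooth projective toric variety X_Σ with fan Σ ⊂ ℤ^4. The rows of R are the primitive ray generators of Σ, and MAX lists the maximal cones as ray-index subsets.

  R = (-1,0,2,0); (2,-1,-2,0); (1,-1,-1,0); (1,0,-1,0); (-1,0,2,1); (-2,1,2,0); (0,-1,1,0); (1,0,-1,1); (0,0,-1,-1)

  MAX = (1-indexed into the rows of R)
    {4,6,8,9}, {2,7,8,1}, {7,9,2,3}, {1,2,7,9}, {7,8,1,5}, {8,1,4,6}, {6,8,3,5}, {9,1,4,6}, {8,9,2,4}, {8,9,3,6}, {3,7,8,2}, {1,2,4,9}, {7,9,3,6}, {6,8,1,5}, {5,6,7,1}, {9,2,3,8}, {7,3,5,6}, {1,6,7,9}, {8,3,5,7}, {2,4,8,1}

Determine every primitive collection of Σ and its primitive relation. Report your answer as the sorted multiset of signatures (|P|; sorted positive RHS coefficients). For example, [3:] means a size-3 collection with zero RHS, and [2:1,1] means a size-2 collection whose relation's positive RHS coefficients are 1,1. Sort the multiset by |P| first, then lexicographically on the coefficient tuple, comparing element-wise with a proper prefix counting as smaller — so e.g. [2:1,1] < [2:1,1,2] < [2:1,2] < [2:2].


|primitive collections| = 10. Relations:

  {2,6}:  v_{2} + v_{6} = 0 — sig = [2:]
  {1,3}:  v_{1} + v_{3} = v_{7} — sig = [2:1]
  {3,4}:  v_{3} + v_{4} = v_{2} — sig = [2:1]
  {2,5}:  v_{2} + v_{5} = v_{7} + v_{8} — sig = [2:1,1]
  {4,5}:  v_{4} + v_{5} = v_{1} + v_{8} — sig = [2:1,1]
  {4,7}:  v_{4} + v_{7} = v_{1} + v_{2} — sig = [2:1,1]
  {5,9}:  v_{5} + v_{9} = v_{3} + v_{6} — sig = [2:1,1]
  {1,8,9}:  v_{1} + v_{8} + v_{9} = 0 — sig = [3:]
  {6,7,8}:  v_{6} + v_{7} + v_{8} = v_{5} — sig = [3:1]
  {7,8,9}:  v_{7} + v_{8} + v_{9} = v_{3} — sig = [3:1]

so the primitive-relation signature multiset is
[[2:], [2:1], [2:1], [2:1,1], [2:1,1], [2:1,1], [2:1,1], [3:], [3:1], [3:1]]


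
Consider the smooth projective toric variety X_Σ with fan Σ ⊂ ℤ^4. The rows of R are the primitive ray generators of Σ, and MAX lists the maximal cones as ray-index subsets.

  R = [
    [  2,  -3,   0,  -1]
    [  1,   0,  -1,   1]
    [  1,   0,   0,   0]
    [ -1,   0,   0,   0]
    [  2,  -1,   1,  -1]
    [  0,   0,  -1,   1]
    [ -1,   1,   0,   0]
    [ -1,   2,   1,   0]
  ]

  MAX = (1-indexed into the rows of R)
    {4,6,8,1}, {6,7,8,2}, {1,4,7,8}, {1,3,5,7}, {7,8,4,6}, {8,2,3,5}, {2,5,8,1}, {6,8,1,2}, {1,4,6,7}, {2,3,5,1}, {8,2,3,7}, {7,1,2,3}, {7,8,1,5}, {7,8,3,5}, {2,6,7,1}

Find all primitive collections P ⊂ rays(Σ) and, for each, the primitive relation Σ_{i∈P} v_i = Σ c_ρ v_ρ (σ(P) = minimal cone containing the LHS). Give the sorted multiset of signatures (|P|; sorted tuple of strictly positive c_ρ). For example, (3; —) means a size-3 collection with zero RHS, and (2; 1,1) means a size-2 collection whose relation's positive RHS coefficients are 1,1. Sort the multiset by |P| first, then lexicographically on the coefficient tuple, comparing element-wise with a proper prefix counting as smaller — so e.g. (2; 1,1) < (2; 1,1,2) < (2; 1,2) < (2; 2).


Primitive collections (9):

  P = {3,4}:  v_{3} + v_{4} = 0  ⟹  sig = (2; —)
  P = {2,4}:  v_{2} + v_{4} = v_{6}  ⟹  sig = (2; 1)
  P = {3,6}:  v_{3} + v_{6} = v_{2}  ⟹  sig = (2; 1)
  P = {4,5}:  v_{4} + v_{5} = v_{1} + v_{8}  ⟹  sig = (2; 1,1)
  P = {5,6}:  v_{5} + v_{6} = v_{1} + v_{2} + v_{8}  ⟹  sig = (2; 1,1,1)
  P = {1,3,8}:  v_{1} + v_{3} + v_{8} = v_{5}  ⟹  sig = (3; 1)
  P = {2,5,7}:  v_{2} + v_{5} + v_{7} = 2·v_{3}  ⟹  sig = (3; 2)
  P = {1,6,7,8}:  v_{1} + v_{6} + v_{7} + v_{8} = 0  ⟹  sig = (4; —)
  P = {1,2,7,8}:  v_{1} + v_{2} + v_{7} + v_{8} = v_{3}  ⟹  sig = (4; 1)

Hence PRS(X_Σ) =
[(2; —), (2; 1), (2; 1), (2; 1,1), (2; 1,1,1), (3; 1), (3; 2), (4; —), (4; 1)]


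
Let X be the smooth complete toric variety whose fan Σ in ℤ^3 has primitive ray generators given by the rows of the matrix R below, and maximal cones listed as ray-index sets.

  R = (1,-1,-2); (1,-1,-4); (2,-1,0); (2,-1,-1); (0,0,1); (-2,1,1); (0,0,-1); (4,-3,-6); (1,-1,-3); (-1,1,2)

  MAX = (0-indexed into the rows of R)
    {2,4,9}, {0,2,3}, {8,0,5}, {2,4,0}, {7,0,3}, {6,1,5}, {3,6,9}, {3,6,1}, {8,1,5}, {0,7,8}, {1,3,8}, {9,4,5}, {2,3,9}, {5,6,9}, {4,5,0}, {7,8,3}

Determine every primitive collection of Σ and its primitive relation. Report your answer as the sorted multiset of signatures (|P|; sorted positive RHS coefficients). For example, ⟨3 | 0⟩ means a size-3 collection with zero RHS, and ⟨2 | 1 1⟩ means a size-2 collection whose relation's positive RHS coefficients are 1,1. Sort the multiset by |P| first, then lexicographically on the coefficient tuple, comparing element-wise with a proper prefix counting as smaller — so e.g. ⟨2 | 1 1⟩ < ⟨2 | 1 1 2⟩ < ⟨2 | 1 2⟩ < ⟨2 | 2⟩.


|primitive collections| = 22. Relations:

  P = {0,9}:  v_{0} + v_{9} = 0 ; sig = ⟨2 | 0⟩
  P = {3,5}:  v_{3} + v_{5} = 0 ; sig = ⟨2 | 0⟩
  P = {4,6}:  v_{4} + v_{6} = 0 ; sig = ⟨2 | 0⟩
  P = {0,6}:  v_{0} + v_{6} = v_{8} ; sig = ⟨2 | 1⟩
  P = {1,4}:  v_{1} + v_{4} = v_{8} ; sig = ⟨2 | 1⟩
  P = {2,5}:  v_{2} + v_{5} = v_{4} ; sig = ⟨2 | 1⟩
  P = {2,6}:  v_{2} + v_{6} = v_{3} ; sig = ⟨2 | 1⟩
  P = {3,4}:  v_{3} + v_{4} = v_{2} ; sig = ⟨2 | 1⟩
  P = {4,8}:  v_{4} + v_{8} = v_{0} ; sig = ⟨2 | 1⟩
  P = {6,8}:  v_{6} + v_{8} = v_{1} ; sig = ⟨2 | 1⟩
  P = {8,9}:  v_{8} + v_{9} = v_{6} ; sig = ⟨2 | 1⟩
  P = {1,2}:  v_{1} + v_{2} = v_{3} + v_{8} ; sig = ⟨2 | 1 1⟩
  P = {2,8}:  v_{2} + v_{8} = v_{0} + v_{3} ; sig = ⟨2 | 1 1⟩
  P = {5,7}:  v_{5} + v_{7} = v_{0} + v_{8} ; sig = ⟨2 | 1 1⟩
  P = {7,9}:  v_{7} + v_{9} = v_{3} + v_{8} ; sig = ⟨2 | 1 1⟩
  P = {4,7}:  v_{4} + v_{7} = 2·v_{0} + v_{3} ; sig = ⟨2 | 1 2⟩
  P = {6,7}:  v_{6} + v_{7} = v_{3} + 2·v_{8} ; sig = ⟨2 | 1 2⟩
  P = {1,7}:  v_{1} + v_{7} = v_{3} + 3·v_{8} ; sig = ⟨2 | 1 3⟩
  P = {0,1}:  v_{0} + v_{1} = 2·v_{8} ; sig = ⟨2 | 2⟩
  P = {1,9}:  v_{1} + v_{9} = 2·v_{6} ; sig = ⟨2 | 2⟩
  P = {2,7}:  v_{2} + v_{7} = 2·v_{0} + 2·v_{3} ; sig = ⟨2 | 2 2⟩
  P = {0,3,8}:  v_{0} + v_{3} + v_{8} = v_{7} ; sig = ⟨3 | 1⟩

Signatures (|P|; sorted positive RHS coefficients), sorted:
[⟨2 | 0⟩, ⟨2 | 0⟩, ⟨2 | 0⟩, ⟨2 | 1⟩, ⟨2 | 1⟩, ⟨2 | 1⟩, ⟨2 | 1⟩, ⟨2 | 1⟩, ⟨2 | 1⟩, ⟨2 | 1⟩, ⟨2 | 1⟩, ⟨2 | 1 1⟩, ⟨2 | 1 1⟩, ⟨2 | 1 1⟩, ⟨2 | 1 1⟩, ⟨2 | 1 2⟩, ⟨2 | 1 2⟩, ⟨2 | 1 3⟩, ⟨2 | 2⟩, ⟨2 | 2⟩, ⟨2 | 2 2⟩, ⟨3 | 1⟩]


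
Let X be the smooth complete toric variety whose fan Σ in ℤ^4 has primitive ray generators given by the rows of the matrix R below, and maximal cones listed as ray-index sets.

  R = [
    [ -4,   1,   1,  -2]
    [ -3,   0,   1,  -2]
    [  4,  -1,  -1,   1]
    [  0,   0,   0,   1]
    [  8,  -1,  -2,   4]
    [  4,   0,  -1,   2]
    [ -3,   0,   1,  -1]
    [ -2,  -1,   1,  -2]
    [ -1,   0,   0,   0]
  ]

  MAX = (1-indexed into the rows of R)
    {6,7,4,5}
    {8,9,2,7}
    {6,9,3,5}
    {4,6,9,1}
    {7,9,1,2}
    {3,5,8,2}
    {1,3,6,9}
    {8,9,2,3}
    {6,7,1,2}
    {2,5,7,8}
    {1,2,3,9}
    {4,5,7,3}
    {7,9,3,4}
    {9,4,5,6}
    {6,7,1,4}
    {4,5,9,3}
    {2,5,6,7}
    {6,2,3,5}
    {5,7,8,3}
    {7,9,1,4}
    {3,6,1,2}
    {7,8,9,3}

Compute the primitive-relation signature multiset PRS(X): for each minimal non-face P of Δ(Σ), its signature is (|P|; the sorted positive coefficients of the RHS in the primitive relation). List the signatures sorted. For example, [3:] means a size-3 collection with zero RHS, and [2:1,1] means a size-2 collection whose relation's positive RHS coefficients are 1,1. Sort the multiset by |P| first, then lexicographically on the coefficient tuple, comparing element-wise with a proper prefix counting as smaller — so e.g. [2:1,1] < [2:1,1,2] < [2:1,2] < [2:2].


The 15 primitive collections of Σ (r=9, n=4):

  • {1,5}:  v_{1} + v_{5} = v_{6}  so sig = [2:1]
  • {2,4}:  v_{2} + v_{4} = v_{7}  so sig = [2:1]
  • {4,8}:  v_{4} + v_{8} = v_{3} + 2·v_{7}  so sig = [2:1,2]
  • {6,8}:  v_{6} + v_{8} = 2·v_{2} + v_{5}  so sig = [2:1,2]
  • {1,8}:  v_{1} + v_{8} = 2·v_{2}  so sig = [2:2]
  • {1,3,4}:  v_{1} + v_{3} + v_{4} = 0  so sig = [3:]
  • {2,6,9}:  v_{2} + v_{6} + v_{9} = 0  so sig = [3:]
  • {1,3,7}:  v_{1} + v_{3} + v_{7} = v_{2}  so sig = [3:1]
  • {2,3,7}:  v_{2} + v_{3} + v_{7} = v_{8}  so sig = [3:1]
  • {3,4,6}:  v_{3} + v_{4} + v_{6} = v_{5}  so sig = [3:1]
  • {6,7,9}:  v_{6} + v_{7} + v_{9} = v_{4}  so sig = [3:1]
  • {2,5,9}:  v_{2} + v_{5} + v_{9} = v_{3} + v_{4}  so sig = [3:1,1]
  • {3,6,7}:  v_{3} + v_{6} + v_{7} = v_{2} + v_{5}  so sig = [3:1,1]
  • {5,8,9}:  v_{5} + v_{8} + v_{9} = 2·v_{3} + v_{4} + v_{7}  so sig = [3:1,1,2]
  • {5,7,9}:  v_{5} + v_{7} + v_{9} = v_{3} + 2·v_{4}  so sig = [3:1,2]

so the primitive-relation signature multiset is
{ [2:1] ×2,  [2:1,2] ×2,  [2:2],  [3:] ×2,  [3:1] ×4,  [3:1,1] ×2,  [3:1,1,2],  [3:1,2] }


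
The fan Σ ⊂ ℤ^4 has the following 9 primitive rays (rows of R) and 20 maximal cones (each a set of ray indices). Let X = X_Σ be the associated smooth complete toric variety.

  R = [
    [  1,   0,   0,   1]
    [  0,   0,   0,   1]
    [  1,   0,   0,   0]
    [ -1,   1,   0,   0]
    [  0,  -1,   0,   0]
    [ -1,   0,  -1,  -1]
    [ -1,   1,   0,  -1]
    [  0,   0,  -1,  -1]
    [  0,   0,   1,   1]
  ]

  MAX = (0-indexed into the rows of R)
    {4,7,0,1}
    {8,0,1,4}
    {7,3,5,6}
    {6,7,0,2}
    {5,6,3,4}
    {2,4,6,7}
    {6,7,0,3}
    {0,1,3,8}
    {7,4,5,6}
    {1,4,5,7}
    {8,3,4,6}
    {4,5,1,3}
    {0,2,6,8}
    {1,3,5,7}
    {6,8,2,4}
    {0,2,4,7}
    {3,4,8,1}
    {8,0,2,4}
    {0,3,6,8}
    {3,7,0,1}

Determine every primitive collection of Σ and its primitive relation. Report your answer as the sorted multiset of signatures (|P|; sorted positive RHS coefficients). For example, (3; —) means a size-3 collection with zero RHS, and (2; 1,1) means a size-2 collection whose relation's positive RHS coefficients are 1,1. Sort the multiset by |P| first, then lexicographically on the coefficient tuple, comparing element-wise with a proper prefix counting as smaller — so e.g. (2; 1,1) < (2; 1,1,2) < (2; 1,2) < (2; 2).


|primitive collections| = 10. Relations:

  {7,8}:  v_{7} + v_{8} = 0  ⇒ sig = (2; —)
  {1,2}:  v_{1} + v_{2} = v_{0}  ⇒ sig = (2; 1)
  {1,6}:  v_{1} + v_{6} = v_{3}  ⇒ sig = (2; 1)
  {2,5}:  v_{2} + v_{5} = v_{7}  ⇒ sig = (2; 1)
  {0,5}:  v_{0} + v_{5} = v_{1} + v_{7}  ⇒ sig = (2; 1,1)
  {2,3}:  v_{2} + v_{3} = v_{0} + v_{6}  ⇒ sig = (2; 1,1)
  {5,8}:  v_{5} + v_{8} = v_{3} + v_{4}  ⇒ sig = (2; 1,1)
  {0,4,6}:  v_{0} + v_{4} + v_{6} = 0  ⇒ sig = (3; —)
  {0,3,4}:  v_{0} + v_{3} + v_{4} = v_{1}  ⇒ sig = (3; 1)
  {3,4,7}:  v_{3} + v_{4} + v_{7} = v_{5}  ⇒ sig = (3; 1)

so the primitive-relation signature multiset is
    |P|=2: 7 collections, coeffs (), (1), (1), (1), (1,1), (1,1), (1,1)
    |P|=3: 3 collections, coeffs (), (1), (1)
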